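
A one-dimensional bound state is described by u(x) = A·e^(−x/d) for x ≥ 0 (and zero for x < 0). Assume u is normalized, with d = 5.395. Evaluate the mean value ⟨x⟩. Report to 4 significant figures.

⟨x⟩ = ∫ x |u|² dx over the full domain.
Using ∫₀^∞ xⁿ e^(−αx) dx = n!/αⁿ⁺¹, since the A² factors cancel between numerator and denominator, ⟨x⟩ = d/2.
Putting d = 5.395 gives 2.6975.

⟨x⟩ ≈ 2.698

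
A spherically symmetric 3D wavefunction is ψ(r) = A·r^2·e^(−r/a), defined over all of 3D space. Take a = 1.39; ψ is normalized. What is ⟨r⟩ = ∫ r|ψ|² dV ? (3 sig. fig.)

The expectation value is the |ψ|²-weighted average of r: ∫ r|ψ|² 4πr² dr.
Since the A² factors cancel between numerator and denominator, ⟨r⟩ = 7·a/2.
With a = 1.39, ⟨r⟩ = 4.865.

⟨r⟩ ≈ 4.87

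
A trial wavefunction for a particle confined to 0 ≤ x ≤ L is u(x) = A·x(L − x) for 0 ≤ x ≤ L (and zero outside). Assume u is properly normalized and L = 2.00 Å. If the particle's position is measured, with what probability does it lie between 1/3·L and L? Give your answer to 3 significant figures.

The probability is P = ∫ |u|² dx over [1/3·L, L].
With A² fixed by ∫|u|² = 1, i.e. A² = (L^5/30)^(−1), substitute and integrate.
Let t = x/L; then A² and the length scale cancel, so P = ∫_{1/3}^{1} t^2·(1 - t)^2 dt ÷ ∫_{0}^{1} t^2·(1 - t)^2 dt.
An antiderivative of t^2·(1 - t)^2 is t^3·(6·t^2 - 15·t + 10)/30; evaluating from 1/3 to 1 gives 32/1215, while the full integral is 1/30.
Evaluating gives P = 64/81.

P ≈ 0.790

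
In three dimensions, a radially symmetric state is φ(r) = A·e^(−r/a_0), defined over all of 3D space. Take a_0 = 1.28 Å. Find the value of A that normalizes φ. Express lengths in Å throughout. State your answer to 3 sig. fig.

Require ∫ |φ|² 4πr² dr = 1 over the whole domain.
(Spherical symmetry: dV = 4πr² dr.)
Carrying out the integral gives A² · π·a_0^3.
So A² = (π·a_0^3)^(−1).
Plugging in a_0 = 1.28 yields A = 0.3896.

A ≈ 0.390 Å^(-3/2)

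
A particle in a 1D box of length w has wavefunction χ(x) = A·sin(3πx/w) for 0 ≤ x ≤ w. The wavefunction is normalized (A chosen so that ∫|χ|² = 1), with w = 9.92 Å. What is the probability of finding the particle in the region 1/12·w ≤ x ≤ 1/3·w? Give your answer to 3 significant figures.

|χ|² is the probability density, so P = ∫_{1/12·w}^{1/3·w} |χ|² dx.
With A² fixed by ∫|χ|² = 1, i.e. A² = (w/2)^(−1), substitute and integrate.
Substituting u = x/w, A² and the length scale cancel in the ratio: P = ∫_{1/12}^{1/3} sin(3·π·u)^2 du / ∫_{0}^{1} sin(3·π·u)^2 du.
With ∫ sin(3·π·u)^2 du = u/2 - sin(6·π·u)/(12·π) + C, the region integral is 1/(12·π) + 1/8 and the full one is 1/2.
The result is P = (2 + 3·π)/(12·π).

P ≈ 0.303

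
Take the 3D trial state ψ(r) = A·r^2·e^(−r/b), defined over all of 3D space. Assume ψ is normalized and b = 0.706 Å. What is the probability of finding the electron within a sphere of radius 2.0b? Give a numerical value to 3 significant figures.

Integrate the radial probability density 4πr²|ψ|² over r ≤ 2.0b.
The full normalization integral is A²·[45·π·b^7/2] = 1, fixing A².
In terms of u = r/b (A², 4π and the length scale all cancel between numerator and denominator), P = [∫_{0}^{2.0} u^6·e^(-2·u) du] / [∫_{0}^{∞} u^6·e^(-2·u) du].
An antiderivative of u^6·e^(-2·u) is -(4·u^6 + 12·u^5 + 30·u^4 + 60·u^3 + 90·u^2 + 90·u + 45)·e^(-2·u)/8; evaluating from 0 to 2.0 gives 45/8 - 2185·e^(-4)/8, while the full integral is 45/8.
Taking the ratio yields P = 0.1107.

P ≈ 0.111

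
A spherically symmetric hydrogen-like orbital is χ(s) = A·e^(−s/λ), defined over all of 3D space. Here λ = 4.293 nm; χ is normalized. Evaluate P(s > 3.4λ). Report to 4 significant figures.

P = ∫ |χ|² 4πs² ds over s > 3.4λ.
A² is fixed by ∫₀^∞ 4πs²|χ|² ds = 1, i.e. A² = (π·λ^3)^(−1).
Substituting u = s/λ, A², 4π and the length scale all cancel in the ratio: P = ∫_{3.4}^{∞} u^2·e^(-2·u) du / ∫_{0}^{∞} u^2·e^(-2·u) du.
An antiderivative of u^2·e^(-2·u) is -(2·u^2 + 2·u + 1)·e^(-2·u)/4; evaluating from 3.4 to ∞ gives 773·e^(-34/5)/100, while the full integral is 1/4.
Taking the ratio yields P = 0.034438.

P ≈ 0.03444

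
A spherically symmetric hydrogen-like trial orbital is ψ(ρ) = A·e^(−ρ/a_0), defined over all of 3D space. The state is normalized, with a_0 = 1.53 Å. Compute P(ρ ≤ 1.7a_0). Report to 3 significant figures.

Integrate the radial probability density 4πρ²|ψ|² over ρ ≤ 1.7a_0.
A² is fixed by ∫₀^∞ 4πρ²|ψ|² dρ = 1, i.e. A² = (π·a_0^3)^(−1).
Substituting u = ρ/a_0, A², 4π and the length scale all cancel in the ratio: P = ∫_{0}^{1.7} u^2·e^(-2·u) du / ∫_{0}^{∞} u^2·e^(-2·u) du.
With ∫ u^2·e^(-2·u) du = -(2·u^2 + 2·u + 1)·e^(-2·u)/4 + C, the region integral is 1/4 - 509·e^(-17/5)/200 and the full one is 1/4.
This evaluates to P = 0.6603.

P ≈ 0.660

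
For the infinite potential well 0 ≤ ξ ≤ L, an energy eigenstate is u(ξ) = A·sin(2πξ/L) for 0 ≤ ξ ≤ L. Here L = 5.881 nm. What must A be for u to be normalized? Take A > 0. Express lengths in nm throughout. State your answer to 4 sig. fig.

A ≈ 0.5832 nm^(-1/2)

We need A² ∫|f|² dξ = 1, taking the integral from 0 to L.
With ∫₀^L sin²(nπξ/L) dξ = L/2, ∫|u|² dξ = A²·(L/2).
With L = 5.881: A² = 0.34008 and A = 0.58316.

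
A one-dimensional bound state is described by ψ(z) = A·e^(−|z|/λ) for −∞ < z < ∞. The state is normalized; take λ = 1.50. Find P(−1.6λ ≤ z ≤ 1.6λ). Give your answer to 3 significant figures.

P ≈ 0.959

|ψ|² is the probability density, so P = ∫_{−1.6λ}^{1.6λ} |ψ|² dz.
With A² fixed by ∫|ψ|² = 1, i.e. A² = (λ)^(−1), substitute and integrate.
By symmetry take twice the z ≥ 0 contribution in numerator and denominator; the 2's cancel. Let u = z/λ; then A² and the length scale cancel, so P = ∫_{0}^{1.6} e^(-2·u) du ÷ ∫_{0}^{∞} e^(-2·u) du.
An antiderivative of e^(-2·u) is -e^(-2·u)/2; evaluating from 0 to 1.6 gives 1/2 - e^(-16/5)/2, while the full integral is 1/2.
The result is P = 0.9592.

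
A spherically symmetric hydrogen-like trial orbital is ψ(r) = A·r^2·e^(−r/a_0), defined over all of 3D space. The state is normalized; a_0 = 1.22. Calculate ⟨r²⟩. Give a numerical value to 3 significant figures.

⟨r^2⟩ ≈ 20.8

By definition ⟨r²⟩ = ∫ r^2 |ψ(r)|² 4πr² dr.
Since the A² factors cancel between numerator and denominator, ⟨r²⟩ = 14·a_0^2.
With a_0 = 1.22, ⟨r^2⟩ = 20.84.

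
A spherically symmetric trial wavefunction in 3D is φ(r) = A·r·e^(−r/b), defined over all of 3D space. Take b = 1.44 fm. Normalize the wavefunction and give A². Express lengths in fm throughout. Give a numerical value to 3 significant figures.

We need A² ∫|f|² 4πr² dr = 1, taking the integral from 0 to ∞.
(Spherical symmetry: dV = 4πr² dr.)
∫|φ|² 4πr² dr = A²·(3·π·b^5).
Plugging in b = 1.44 yields A = 0.1309.

A^2 ≈ 0.0171 fm^(-5)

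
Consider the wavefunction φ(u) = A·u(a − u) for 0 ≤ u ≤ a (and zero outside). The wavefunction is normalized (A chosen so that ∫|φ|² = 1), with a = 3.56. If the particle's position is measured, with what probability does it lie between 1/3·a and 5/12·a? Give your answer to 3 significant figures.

|φ|² is the probability density, so P = ∫_{1/3·a}^{5/12·a} |φ|² du.
With A² fixed by ∫|φ|² = 1, i.e. A² = (a^5/30)^(−1), substitute and integrate.
Substituting t = u/a, A² and the length scale cancel in the ratio: P = ∫_{1/3}^{5/12} t^2·(1 - t)^2 dt / ∫_{0}^{1} t^2·(1 - t)^2 dt.
With ∫ t^2·(1 - t)^2 dt = t^3·(6·t^2 - 15·t + 10)/30 + C, the region integral is ≈ 0.0045581 and the full one is 1/30.
This works out to P = 0.1367.

P ≈ 0.137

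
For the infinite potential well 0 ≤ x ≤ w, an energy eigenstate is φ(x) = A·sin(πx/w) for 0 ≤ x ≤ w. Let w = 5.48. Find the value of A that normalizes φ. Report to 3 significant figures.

Normalization requires ∫|φ|² dx = 1, integrated from 0 to w.
The integral (without the A² prefactor) comes out to w/2.
So A² = (w/2)^(−1).
Substituting w = 5.48 gives A² = 0.3650, so A = 0.6041.

A ≈ 0.604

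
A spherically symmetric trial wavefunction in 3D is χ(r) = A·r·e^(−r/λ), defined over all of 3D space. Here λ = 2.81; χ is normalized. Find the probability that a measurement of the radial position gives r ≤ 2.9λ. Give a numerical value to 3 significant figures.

P = ∫ |χ|² 4πr² dr over r ≤ 2.9λ.
A² is fixed by ∫₀^∞ 4πr²|χ|² dr = 1, i.e. A² = (3·π·λ^5)^(−1).
Substituting u = r/λ, A², 4π and the length scale all cancel in the ratio: P = ∫_{0}^{2.9} u^4·e^(-2·u) du / ∫_{0}^{∞} u^4·e^(-2·u) du.
An antiderivative of u^4·e^(-2·u) is -(u^4/2 + u^3 + 3·u^2/2 + 3·u/2 + 3/4)·e^(-2·u); evaluating from 0 to 2.9 gives ≈ 0.51546, while the full integral is 3/4.
The region integral divided by the full integral gives P = 0.6873.

P ≈ 0.687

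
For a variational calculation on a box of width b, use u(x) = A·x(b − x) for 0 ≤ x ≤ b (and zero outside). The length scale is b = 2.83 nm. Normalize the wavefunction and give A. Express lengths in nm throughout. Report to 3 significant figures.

A ≈ 0.407 nm^(-5/2)

The normalization condition is ∫|u|² dx = 1 from 0 to b.
With u = A·x(b − x), the integral evaluates to A²·[b^5/30].
Setting this equal to 1 gives A² = 1/(b^5/30).
Plugging in b = 2.83 yields A = 0.4065.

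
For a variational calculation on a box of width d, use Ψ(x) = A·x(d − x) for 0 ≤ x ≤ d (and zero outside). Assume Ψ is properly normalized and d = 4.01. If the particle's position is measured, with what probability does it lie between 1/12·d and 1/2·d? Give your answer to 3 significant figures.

P ≈ 0.495

P = ∫_{1/12·d}^{1/2·d} |Ψ(x)|² dx.
The normalization integral ∫|Ψ|²dx over the whole domain equals d^5/30·A², and A² cancels in the ratio.
Let u = x/d; then A² and the length scale cancel, so P = ∫_{1/12}^{1/2} u^2·(1 - u)^2 du ÷ ∫_{0}^{1} u^2·(1 - u)^2 du.
Using ∫ u^2·(1 - u)^2 du = u^3·(6·u^2 - 15·u + 10)/30, the numerator is ≈ 0.016497 and the denominator is 1/30.
The result is P = 0.4949.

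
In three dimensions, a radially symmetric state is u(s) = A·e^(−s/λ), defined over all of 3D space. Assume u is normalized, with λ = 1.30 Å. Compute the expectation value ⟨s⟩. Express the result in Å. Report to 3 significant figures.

⟨s⟩ = ∫ s |u|² 4πs² ds over the full domain.
The ratio of the moment integral to the normalization integral gives ⟨s⟩ = 3·λ/2.
With λ = 1.30, ⟨s⟩ = 1.950.

⟨s⟩ ≈ 1.95 Å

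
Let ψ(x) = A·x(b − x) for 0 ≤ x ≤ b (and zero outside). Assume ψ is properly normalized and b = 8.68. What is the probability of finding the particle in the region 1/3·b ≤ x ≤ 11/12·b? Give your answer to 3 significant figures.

P ≈ 0.785

|ψ|² is the probability density, so P = ∫_{1/3·b}^{11/12·b} |ψ|² dx.
With A² fixed by ∫|ψ|² = 1, i.e. A² = (b^5/30)^(−1), substitute and integrate.
Let u = x/b; then A² and the length scale cancel, so P = ∫_{1/3}^{11/12} u^2·(1 - u)^2 du ÷ ∫_{0}^{1} u^2·(1 - u)^2 du.
An antiderivative of u^2·(1 - u)^2 is u^3·(6·u^2 - 15·u + 10)/30; evaluating from 1/3 to 11/12 gives ≈ 0.026168, while the full integral is 1/30.
Taking the ratio, P = 0.7850.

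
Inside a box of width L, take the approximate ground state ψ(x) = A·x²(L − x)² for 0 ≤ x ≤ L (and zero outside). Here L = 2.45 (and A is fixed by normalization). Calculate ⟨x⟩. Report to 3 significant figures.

The expectation value is the |ψ|²-weighted average of x: ∫ x|ψ|² dx.
Expanding the polynomial and integrating term by term, the ratio of the moment integral to the normalization integral gives ⟨x⟩ = L/2.
Putting L = 2.45 gives 1.225.

⟨x⟩ ≈ 1.23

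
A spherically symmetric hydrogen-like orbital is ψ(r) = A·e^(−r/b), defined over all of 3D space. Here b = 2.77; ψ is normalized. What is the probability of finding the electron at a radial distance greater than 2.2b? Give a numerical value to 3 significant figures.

Integrate the radial probability density 4πr²|ψ|² over r > 2.2b.
Normalization gives A² = 1/(π·b^3).
In terms of u = r/b (A², 4π and the length scale all cancel between numerator and denominator), P = [∫_{2.2}^{∞} u^2·e^(-2·u) du] / [∫_{0}^{∞} u^2·e^(-2·u) du].
An antiderivative of u^2·e^(-2·u) is -(2·u^2 + 2·u + 1)·e^(-2·u)/4; evaluating from 2.2 to ∞ gives 377·e^(-22/5)/100, while the full integral is 1/4.
The region integral divided by the full integral gives P = 0.1851.

P ≈ 0.185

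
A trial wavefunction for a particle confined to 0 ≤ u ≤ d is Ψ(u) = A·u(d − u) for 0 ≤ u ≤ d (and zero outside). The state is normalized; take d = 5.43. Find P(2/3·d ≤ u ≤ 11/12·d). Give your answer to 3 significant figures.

|Ψ|² is the probability density, so P = ∫_{2/3·d}^{11/12·d} |Ψ|² du.
Since A² = 1/(d^5/30), this is the region integral divided by the full normalization integral.
Substituting t = u/d, A² and the length scale cancel in the ratio: P = ∫_{2/3}^{11/12} t^2·(1 - t)^2 dt / ∫_{0}^{1} t^2·(1 - t)^2 dt.
An antiderivative of t^2·(1 - t)^2 is t^3·(6·t^2 - 15·t + 10)/30; evaluating from 2/3 to 11/12 gives ≈ 0.0068263, while the full integral is 1/30.
The result is P = 0.2048.

P ≈ 0.205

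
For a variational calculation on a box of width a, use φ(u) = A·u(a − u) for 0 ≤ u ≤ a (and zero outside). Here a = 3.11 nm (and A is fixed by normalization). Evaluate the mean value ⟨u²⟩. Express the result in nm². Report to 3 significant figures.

By definition ⟨u²⟩ = ∫ u^2 |φ(u)|² du.
Expanding the polynomial and integrating term by term, since the A² factors cancel between numerator and denominator, ⟨u²⟩ = 2·a^2/7.
With a = 3.11, ⟨u^2⟩ = 2.763.

⟨u^2⟩ ≈ 2.76 nm^2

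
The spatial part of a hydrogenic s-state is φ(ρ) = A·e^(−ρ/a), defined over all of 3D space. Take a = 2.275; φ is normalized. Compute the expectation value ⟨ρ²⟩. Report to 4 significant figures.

⟨ρ^2⟩ ≈ 15.53

⟨ρ²⟩ = ∫ ρ^2 |φ|² 4πρ² dρ over the full domain.
Recall ∫₀^∞ ρ^m e^(−ρ/β) dρ = m!·β^(m+1), the ratio of the moment integral to the normalization integral gives ⟨ρ²⟩ = 3·a^2.
Putting a = 2.275 gives 15.527.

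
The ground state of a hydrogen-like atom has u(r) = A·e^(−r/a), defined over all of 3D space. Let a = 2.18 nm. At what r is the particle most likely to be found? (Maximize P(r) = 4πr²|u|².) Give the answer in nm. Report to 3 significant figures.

The maximum of P(r) = 4πr²|u|² occurs where its derivative vanishes.
This gives r = a.
With a = 2.18, the most probable radial distance is 2.180 nm.

r ≈ 2.18 nm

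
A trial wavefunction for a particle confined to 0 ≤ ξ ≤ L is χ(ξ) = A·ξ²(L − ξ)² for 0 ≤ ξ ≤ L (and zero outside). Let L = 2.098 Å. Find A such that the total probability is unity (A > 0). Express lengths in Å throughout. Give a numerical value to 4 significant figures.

A ≈ 0.8944 Å^(-9/2)

We need A² ∫|f|² dξ = 1, taking the integral from 0 to L.
The integral (without the A² prefactor) comes out to L^9/630.
Setting this equal to 1 gives A² = 1/(L^9/630).
With L = 2.098: A² = 0.80000 and A = 0.89443.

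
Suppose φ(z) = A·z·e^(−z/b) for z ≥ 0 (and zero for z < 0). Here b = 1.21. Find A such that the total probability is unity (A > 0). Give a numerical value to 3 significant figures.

A ≈ 1.50

Require ∫ |φ|² dz = 1 over the whole domain.
With φ = A·z·e^(−z/b), the integral evaluates to A²·[b^3/4].
Setting this equal to 1 gives A² = 1/(b^3/4).
Substituting b = 1.21 gives A² = 2.258, so A = 1.503.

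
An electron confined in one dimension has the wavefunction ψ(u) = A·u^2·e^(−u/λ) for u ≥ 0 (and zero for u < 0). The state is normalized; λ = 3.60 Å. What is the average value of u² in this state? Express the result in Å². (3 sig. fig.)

⟨u^2⟩ ≈ 97.2 Å^2

By definition ⟨u²⟩ = ∫ u^2 |ψ(u)|² du.
Recall ∫₀^∞ u^m e^(−u/β) du = m!·β^(m+1), evaluating both integrals, ⟨u²⟩ = 15·λ^2/2.
With λ = 3.60, ⟨u^2⟩ = 97.20.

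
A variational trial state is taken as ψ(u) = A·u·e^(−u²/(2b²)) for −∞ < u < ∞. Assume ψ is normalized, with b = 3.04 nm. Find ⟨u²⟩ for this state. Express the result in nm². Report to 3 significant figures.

⟨u^2⟩ ≈ 13.9 nm^2

The expectation value is the |ψ|²-weighted average of u^2: ∫ u^2|ψ|² du.
Using the Gaussian integral ∫_{−∞}^{∞} e^(−αu²) du = √(π/α), the ratio of the moment integral to the normalization integral gives ⟨u²⟩ = 3·b^2/2.
Putting b = 3.04 gives 13.86.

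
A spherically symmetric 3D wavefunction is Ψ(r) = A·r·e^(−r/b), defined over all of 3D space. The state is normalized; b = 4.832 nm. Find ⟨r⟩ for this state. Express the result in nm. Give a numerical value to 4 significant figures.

⟨r⟩ ≈ 12.08 nm

The expectation value is the |Ψ|²-weighted average of r: ∫ r|Ψ|² 4πr² dr.
Using ∫₀^∞ rⁿ e^(−αr) dr = n!/αⁿ⁺¹, evaluating both integrals, ⟨r⟩ = 5·b/2.
Putting b = 4.832 gives 12.080.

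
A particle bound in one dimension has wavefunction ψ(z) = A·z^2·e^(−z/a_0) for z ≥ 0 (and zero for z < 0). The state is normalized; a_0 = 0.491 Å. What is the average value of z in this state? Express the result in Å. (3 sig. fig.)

By definition ⟨z⟩ = ∫ z |ψ(z)|² dz.
Recall ∫₀^∞ z^m e^(−z/β) dz = m!·β^(m+1), the ratio of the moment integral to the normalization integral gives ⟨z⟩ = 5·a_0/2.
Putting a_0 = 0.491 gives 1.228.

⟨z⟩ ≈ 1.23 Å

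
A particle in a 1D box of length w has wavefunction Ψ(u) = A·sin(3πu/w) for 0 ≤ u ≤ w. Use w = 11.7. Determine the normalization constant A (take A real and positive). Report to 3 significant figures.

Normalization requires ∫|Ψ|² du = 1, integrated from 0 to w.
∫|Ψ|² du = A²·(w/2).
So A² = (w/2)^(−1).
With w = 11.7: A² = 0.1709 and A = 0.4134.

A ≈ 0.413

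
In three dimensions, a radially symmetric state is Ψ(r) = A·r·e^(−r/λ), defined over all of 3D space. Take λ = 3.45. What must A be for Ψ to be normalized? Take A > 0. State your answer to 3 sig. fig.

The normalization condition is ∫|Ψ|² 4πr² dr = 1 from 0 to ∞.
(Spherical symmetry: dV = 4πr² dr.)
With Ψ = A·r·e^(−r/λ), the integral evaluates to A²·[3·π·λ^5].
So A² = (3·π·λ^5)^(−1).
With λ = 3.45: A² = 0.0002171 and A = 0.01473.

A ≈ 0.0147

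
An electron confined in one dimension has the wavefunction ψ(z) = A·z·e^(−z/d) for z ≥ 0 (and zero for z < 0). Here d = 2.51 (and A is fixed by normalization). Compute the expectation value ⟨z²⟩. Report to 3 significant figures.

The expectation value is the |ψ|²-weighted average of z^2: ∫ z^2|ψ|² dz.
Recall ∫₀^∞ z^m e^(−z/β) dz = m!·β^(m+1), the ratio of the moment integral to the normalization integral gives ⟨z²⟩ = 3·d^2.
With d = 2.51, ⟨z^2⟩ = 18.90.

⟨z^2⟩ ≈ 18.9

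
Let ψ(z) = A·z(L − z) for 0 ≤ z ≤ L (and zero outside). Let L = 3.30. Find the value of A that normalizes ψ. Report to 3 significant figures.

The normalization condition is ∫|ψ|² dz = 1 from 0 to L.
The integral (without the A² prefactor) comes out to L^5/30.
Plugging in L = 3.30 yields A = 0.2769.

A ≈ 0.277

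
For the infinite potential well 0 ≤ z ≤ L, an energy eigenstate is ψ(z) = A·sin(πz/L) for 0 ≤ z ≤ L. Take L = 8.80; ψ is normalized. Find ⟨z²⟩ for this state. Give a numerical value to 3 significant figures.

⟨z^2⟩ ≈ 21.9

⟨z²⟩ = ∫ z^2 |ψ|² dz over the full domain.
With ∫₀^L sin²(nπz/L) dz = L/2, the ratio of the moment integral to the normalization integral gives ⟨z²⟩ = -L^2/(2·π^2) + L^2/3.
Putting L = 8.80 gives 21.89.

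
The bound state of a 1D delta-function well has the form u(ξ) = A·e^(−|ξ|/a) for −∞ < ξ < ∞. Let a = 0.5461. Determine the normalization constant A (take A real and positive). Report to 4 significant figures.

A ≈ 1.353

Require ∫ |u|² dξ = 1 over the whole domain.
With ∫₀^∞ ξ^0 e^(−αξ) dξ = 0!/α^1, the integral (without the A² prefactor) comes out to a.
Setting this equal to 1 gives A² = 1/(a).
Plugging in a = 0.5461 yields A = 1.3532.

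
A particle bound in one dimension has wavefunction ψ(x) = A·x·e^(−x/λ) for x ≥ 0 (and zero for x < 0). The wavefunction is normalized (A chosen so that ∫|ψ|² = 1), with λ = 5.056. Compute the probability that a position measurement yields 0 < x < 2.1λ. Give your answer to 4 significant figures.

P ≈ 0.7898

P = ∫_{0}^{2.1λ} |ψ(x)|² dx.
The normalization integral ∫|ψ|²dx over the whole domain equals λ^3/4·A², and A² cancels in the ratio.
Substituting u = x/λ, A² and the length scale cancel in the ratio: P = ∫_{0}^{2.1} u^2·e^(-2·u) du / ∫_{0}^{∞} u^2·e^(-2·u) du.
With ∫ u^2·e^(-2·u) du = -(2·u^2 + 2·u + 1)·e^(-2·u)/4 + C, the region integral is 1/4 - 701·e^(-21/5)/200 and the full one is 1/4.
The result is P = 0.78976.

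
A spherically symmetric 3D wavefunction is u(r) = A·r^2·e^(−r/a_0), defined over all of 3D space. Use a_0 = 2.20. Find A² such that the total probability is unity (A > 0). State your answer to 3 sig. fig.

The normalization condition is ∫|u|² 4πr² dr = 1 from 0 to ∞.
With ∫₀^∞ r^6 e^(−αr) dr = 6!/α^7, the integral (without the A² prefactor) comes out to 45·π·a_0^7/2.
So A² = (45·π·a_0^7/2)^(−1).
Substituting a_0 = 2.20 gives A² = 0.00005672, so A = 0.007531.

A^2 ≈ 0.0000567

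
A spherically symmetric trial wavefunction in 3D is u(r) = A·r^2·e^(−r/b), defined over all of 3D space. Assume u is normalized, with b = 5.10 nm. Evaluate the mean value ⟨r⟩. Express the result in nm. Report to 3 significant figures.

By definition ⟨r⟩ = ∫ r |u(r)|² 4πr² dr.
The ratio of the moment integral to the normalization integral gives ⟨r⟩ = 7·b/2.
With b = 5.10, ⟨r⟩ = 17.85.

⟨r⟩ ≈ 17.9 nm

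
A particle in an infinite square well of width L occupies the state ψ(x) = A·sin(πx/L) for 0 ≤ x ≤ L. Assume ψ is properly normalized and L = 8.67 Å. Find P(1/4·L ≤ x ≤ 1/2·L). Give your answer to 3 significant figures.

P ≈ 0.409

|ψ|² is the probability density, so P = ∫_{1/4·L}^{1/2·L} |ψ|² dx.
The normalization integral ∫|ψ|²dx over the whole domain equals L/2·A², and A² cancels in the ratio.
Substituting u = x/L, A² and the length scale cancel in the ratio: P = ∫_{1/4}^{1/2} sin(π·u)^2 du / ∫_{0}^{1} sin(π·u)^2 du.
With ∫ sin(π·u)^2 du = u/2 - sin(2·π·u)/(4·π) + C, the region integral is 1/(4·π) + 1/8 and the full one is 1/2.
This works out to P = (2 + π)/(4·π).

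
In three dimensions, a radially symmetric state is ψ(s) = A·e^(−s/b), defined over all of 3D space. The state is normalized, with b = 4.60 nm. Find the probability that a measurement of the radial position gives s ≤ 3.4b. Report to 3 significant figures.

P ≈ 0.966

P = ∫ |ψ|² 4πs² ds over s ≤ 3.4b.
Normalization gives A² = 1/(π·b^3).
Let u = s/b; then A², 4π and the length scale all cancel, so P = ∫_{0}^{3.4} u^2·e^(-2·u) du ÷ ∫_{0}^{∞} u^2·e^(-2·u) du.
An antiderivative of u^2·e^(-2·u) is -(2·u^2 + 2·u + 1)·e^(-2·u)/4; evaluating from 0 to 3.4 gives 1/4 - 773·e^(-34/5)/100, while the full integral is 1/4.
This evaluates to P = 0.9656.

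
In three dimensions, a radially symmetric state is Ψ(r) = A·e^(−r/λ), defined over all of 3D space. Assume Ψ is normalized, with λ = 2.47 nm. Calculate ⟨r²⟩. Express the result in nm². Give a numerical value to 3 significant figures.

⟨r²⟩ = ∫ r^2 |Ψ|² 4πr² dr over the full domain.
With ∫₀^∞ r^4 e^(−αr) dr = 4!/α^5, evaluating both integrals, ⟨r²⟩ = 3·λ^2.
With λ = 2.47, ⟨r^2⟩ = 18.30.

⟨r^2⟩ ≈ 18.3 nm^2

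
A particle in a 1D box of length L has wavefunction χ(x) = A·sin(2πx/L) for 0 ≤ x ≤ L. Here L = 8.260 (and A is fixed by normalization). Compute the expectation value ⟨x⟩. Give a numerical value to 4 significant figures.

By definition ⟨x⟩ = ∫ x |χ(x)|² dx.
Since the A² factors cancel between numerator and denominator, ⟨x⟩ = L/2.
Putting L = 8.260 gives 4.1300.

⟨x⟩ ≈ 4.130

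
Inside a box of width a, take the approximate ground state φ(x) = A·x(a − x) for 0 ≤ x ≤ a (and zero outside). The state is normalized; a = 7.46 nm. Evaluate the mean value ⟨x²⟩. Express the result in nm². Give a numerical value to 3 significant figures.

The expectation value is the |φ|²-weighted average of x^2: ∫ x^2|φ|² dx.
Expanding the polynomial and integrating term by term, the ratio of the moment integral to the normalization integral gives ⟨x²⟩ = 2·a^2/7.
Putting a = 7.46 gives 15.90.

⟨x^2⟩ ≈ 15.9 nm^2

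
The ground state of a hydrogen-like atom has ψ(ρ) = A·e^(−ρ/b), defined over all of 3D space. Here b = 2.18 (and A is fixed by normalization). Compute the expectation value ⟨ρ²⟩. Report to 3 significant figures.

⟨ρ^2⟩ ≈ 14.3

⟨ρ²⟩ = ∫ ρ^2 |ψ|² 4πρ² dρ over the full domain.
With ∫₀^∞ ρ^4 e^(−αρ) dρ = 4!/α^5, since the A² factors cancel between numerator and denominator, ⟨ρ²⟩ = 3·b^2.
Putting b = 2.18 gives 14.26.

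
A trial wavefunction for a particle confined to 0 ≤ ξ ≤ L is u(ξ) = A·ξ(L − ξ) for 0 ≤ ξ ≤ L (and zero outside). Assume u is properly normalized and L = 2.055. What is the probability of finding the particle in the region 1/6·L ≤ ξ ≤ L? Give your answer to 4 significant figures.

P = ∫_{1/6·L}^{L} |u(ξ)|² dξ.
Since A² = 1/(L^5/30), this is the region integral divided by the full normalization integral.
Substituting t = ξ/L, A² and the length scale cancel in the ratio: P = ∫_{1/6}^{1} t^2·(1 - t)^2 dt / ∫_{0}^{1} t^2·(1 - t)^2 dt.
An antiderivative of t^2·(1 - t)^2 is t^3·(6·t^2 - 15·t + 10)/30; evaluating from 1/6 to 1 gives 125/3888, while the full integral is 1/30.
The result is P = 625/648.

P ≈ 0.9645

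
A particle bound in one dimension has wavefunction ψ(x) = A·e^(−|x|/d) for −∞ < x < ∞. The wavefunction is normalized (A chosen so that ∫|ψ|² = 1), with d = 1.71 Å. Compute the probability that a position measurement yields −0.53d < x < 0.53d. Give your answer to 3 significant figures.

P ≈ 0.654

|ψ|² is the probability density, so P = ∫_{−0.53d}^{0.53d} |ψ|² dx.
The normalization integral ∫|ψ|²dx over the whole domain equals d·A², and A² cancels in the ratio.
Both integrals are even about x = 0, so only the x ≥ 0 halves are needed (the factors of 2 cancel). In terms of u = x/d (A² and the length scale cancel between numerator and denominator), P = [∫_{0}^{0.53} e^(-2·u) du] / [∫_{0}^{∞} e^(-2·u) du].
With ∫ e^(-2·u) du = -e^(-2·u)/2 + C, the region integral is 1/2 - e^(-53/50)/2 and the full one is 1/2.
This works out to P = 0.6535.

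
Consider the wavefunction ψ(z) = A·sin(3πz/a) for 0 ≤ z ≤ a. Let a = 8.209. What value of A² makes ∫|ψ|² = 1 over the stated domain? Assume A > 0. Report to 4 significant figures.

The normalization condition is ∫|ψ|² dz = 1 from 0 to a.
∫|ψ|² dz = A²·(a/2).
Hence A² = 1/[a/2].
With a = 8.209: A² = 0.24364 and A = 0.49359.

A^2 ≈ 0.2436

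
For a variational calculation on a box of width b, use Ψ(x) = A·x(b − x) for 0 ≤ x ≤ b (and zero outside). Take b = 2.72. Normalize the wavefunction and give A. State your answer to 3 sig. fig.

The normalization condition is ∫|Ψ|² dx = 1 from 0 to b.
With Ψ = A·x(b − x), the integral evaluates to A²·[b^5/30].
Setting this equal to 1 gives A² = 1/(b^5/30).
Plugging in b = 2.72 yields A = 0.4489.

A ≈ 0.449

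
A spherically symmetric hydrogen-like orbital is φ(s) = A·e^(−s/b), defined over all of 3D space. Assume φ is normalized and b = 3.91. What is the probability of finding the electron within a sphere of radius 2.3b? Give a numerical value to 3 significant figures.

P ≈ 0.837

P = ∫ |φ|² 4πs² ds over s ≤ 2.3b.
Normalization gives A² = 1/(π·b^3).
Substituting u = s/b, A², 4π and the length scale all cancel in the ratio: P = ∫_{0}^{2.3} u^2·e^(-2·u) du / ∫_{0}^{∞} u^2·e^(-2·u) du.
An antiderivative of u^2·e^(-2·u) is -(2·u^2 + 2·u + 1)·e^(-2·u)/4; evaluating from 0 to 2.3 gives 1/4 - 809·e^(-23/5)/200, while the full integral is 1/4.
The region integral divided by the full integral gives P = 0.8374.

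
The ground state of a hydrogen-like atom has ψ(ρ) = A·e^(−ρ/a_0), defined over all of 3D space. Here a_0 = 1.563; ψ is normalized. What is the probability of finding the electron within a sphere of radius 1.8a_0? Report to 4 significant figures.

P ≈ 0.6973

P = ∫ |ψ|² 4πρ² dρ over ρ ≤ 1.8a_0.
The full normalization integral is A²·[π·a_0^3] = 1, fixing A².
Let u = ρ/a_0; then A², 4π and the length scale all cancel, so P = ∫_{0}^{1.8} u^2·e^(-2·u) du ÷ ∫_{0}^{∞} u^2·e^(-2·u) du.
With ∫ u^2·e^(-2·u) du = -(2·u^2 + 2·u + 1)·e^(-2·u)/4 + C, the region integral is 1/4 - 277·e^(-18/5)/100 and the full one is 1/4.
Taking the ratio yields P = 0.69725.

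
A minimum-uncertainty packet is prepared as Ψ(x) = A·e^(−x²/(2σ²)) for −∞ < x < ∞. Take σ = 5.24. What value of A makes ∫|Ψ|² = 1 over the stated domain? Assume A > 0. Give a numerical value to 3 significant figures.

A ≈ 0.328

Normalization requires ∫|Ψ|² dx = 1, integrated from −∞ to ∞.
∫|Ψ|² dx = A²·(√(π)·σ).
Plugging in σ = 5.24 yields A = 0.3281.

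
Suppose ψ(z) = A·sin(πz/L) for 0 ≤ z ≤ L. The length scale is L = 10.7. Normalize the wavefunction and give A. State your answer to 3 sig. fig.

The normalization condition is ∫|ψ|² dz = 1 from 0 to L.
With ∫₀^L sin²(nπz/L) dz = L/2, ∫|ψ|² dz = A²·(L/2).
So A² = (L/2)^(−1).
With L = 10.7: A² = 0.1869 and A = 0.4323.

A ≈ 0.432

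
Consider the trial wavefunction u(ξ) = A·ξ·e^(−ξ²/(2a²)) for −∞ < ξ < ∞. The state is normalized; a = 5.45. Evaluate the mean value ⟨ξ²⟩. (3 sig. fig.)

⟨ξ^2⟩ ≈ 44.6

⟨ξ²⟩ = ∫ ξ^2 |u|² dξ over the full domain.
Using the Gaussian integral ∫_{−∞}^{∞} e^(−αξ²) dξ = √(π/α), since the A² factors cancel between numerator and denominator, ⟨ξ²⟩ = 3·a^2/2.
With a = 5.45, ⟨ξ^2⟩ = 44.55.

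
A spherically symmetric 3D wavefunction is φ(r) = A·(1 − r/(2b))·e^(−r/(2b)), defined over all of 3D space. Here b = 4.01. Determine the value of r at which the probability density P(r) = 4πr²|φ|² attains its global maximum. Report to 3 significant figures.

The maximum of P(r) = 4πr²|φ|² occurs where its derivative vanishes.
This gives r = b·(√(5) + 3).
With b = 4.01, the most probable radial distance is 21.00.

r ≈ 21.0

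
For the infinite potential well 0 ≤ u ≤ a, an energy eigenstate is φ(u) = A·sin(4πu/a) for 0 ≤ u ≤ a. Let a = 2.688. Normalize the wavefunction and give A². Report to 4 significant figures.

We need A² ∫|f|² du = 1, taking the integral from 0 to a.
The integral (without the A² prefactor) comes out to a/2.
So A² = (a/2)^(−1).
With a = 2.688: A² = 0.74405 and A = 0.86258.

A^2 ≈ 0.7440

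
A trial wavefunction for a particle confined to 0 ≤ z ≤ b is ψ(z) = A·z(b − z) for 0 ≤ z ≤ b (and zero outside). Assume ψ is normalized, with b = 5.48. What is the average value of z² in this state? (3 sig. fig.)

By definition ⟨z²⟩ = ∫ z^2 |ψ(z)|² dz.
Expanding the polynomial and integrating term by term, evaluating both integrals, ⟨z²⟩ = 2·b^2/7.
Putting b = 5.48 gives 8.580.

⟨z^2⟩ ≈ 8.58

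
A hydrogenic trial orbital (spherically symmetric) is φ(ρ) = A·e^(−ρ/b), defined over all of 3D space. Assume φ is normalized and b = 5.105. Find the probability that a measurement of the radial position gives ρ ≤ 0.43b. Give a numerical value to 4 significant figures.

P ≈ 0.05643

Integrate the radial probability density 4πρ²|φ|² over ρ ≤ 0.43b.
The full normalization integral is A²·[π·b^3] = 1, fixing A².
In terms of u = ρ/b (A², 4π and the length scale all cancel between numerator and denominator), P = [∫_{0}^{0.43} u^2·e^(-2·u) du] / [∫_{0}^{∞} u^2·e^(-2·u) du].
An antiderivative of u^2·e^(-2·u) is -(2·u^2 + 2·u + 1)·e^(-2·u)/4; evaluating from 0 to 0.43 gives ≈ 0.0141083, while the full integral is 1/4.
Taking the ratio yields P = 0.056433.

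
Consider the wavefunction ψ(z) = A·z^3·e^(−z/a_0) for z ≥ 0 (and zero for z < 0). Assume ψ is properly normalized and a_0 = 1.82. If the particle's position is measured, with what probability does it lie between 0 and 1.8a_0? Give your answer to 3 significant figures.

P ≈ 0.0733

The probability is P = ∫ |ψ|² dz over [0, 1.8a_0].
Since A² = 1/(45·a_0^7/8), this is the region integral divided by the full normalization integral.
In terms of u = z/a_0 (A² and the length scale cancel between numerator and denominator), P = [∫_{0}^{1.8} u^6·e^(-2·u) du] / [∫_{0}^{∞} u^6·e^(-2·u) du].
Using ∫ u^6·e^(-2·u) du = -(4·u^6 + 12·u^5 + 30·u^4 + 60·u^3 + 90·u^2 + 90·u + 45)·e^(-2·u)/8, the numerator is ≈ 0.41216 and the denominator is 45/8.
Taking the ratio, P = 0.07327.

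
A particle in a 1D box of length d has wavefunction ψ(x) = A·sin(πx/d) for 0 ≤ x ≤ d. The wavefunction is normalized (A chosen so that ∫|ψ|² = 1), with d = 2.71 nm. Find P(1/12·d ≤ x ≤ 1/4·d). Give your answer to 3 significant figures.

P ≈ 0.0871

|ψ|² is the probability density, so P = ∫_{1/12·d}^{1/4·d} |ψ|² dx.
With A² fixed by ∫|ψ|² = 1, i.e. A² = (d/2)^(−1), substitute and integrate.
Let u = x/d; then A² and the length scale cancel, so P = ∫_{1/12}^{1/4} sin(π·u)^2 du ÷ ∫_{0}^{1} sin(π·u)^2 du.
With ∫ sin(π·u)^2 du = u/2 - sin(2·π·u)/(4·π) + C, the region integral is 1/12 - 1/(8·π) and the full one is 1/2.
Taking the ratio, P = (-3 + 2·π)/(12·π).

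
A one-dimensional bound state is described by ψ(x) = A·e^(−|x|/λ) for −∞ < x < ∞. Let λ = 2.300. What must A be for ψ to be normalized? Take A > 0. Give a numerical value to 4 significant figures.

Require ∫ |ψ|² dx = 1 over the whole domain.
Using ∫₀^∞ xⁿ e^(−αx) dx = n!/αⁿ⁺¹, ∫|ψ|² dx = A²·(λ).
Substituting λ = 2.300 gives A² = 0.43478, so A = 0.65938.

A ≈ 0.6594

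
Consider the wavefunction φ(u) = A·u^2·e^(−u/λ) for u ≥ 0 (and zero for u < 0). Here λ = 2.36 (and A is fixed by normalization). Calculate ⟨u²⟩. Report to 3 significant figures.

The expectation value is the |φ|²-weighted average of u^2: ∫ u^2|φ|² du.
The ratio of the moment integral to the normalization integral gives ⟨u²⟩ = 15·λ^2/2.
Putting λ = 2.36 gives 41.77.

⟨u^2⟩ ≈ 41.8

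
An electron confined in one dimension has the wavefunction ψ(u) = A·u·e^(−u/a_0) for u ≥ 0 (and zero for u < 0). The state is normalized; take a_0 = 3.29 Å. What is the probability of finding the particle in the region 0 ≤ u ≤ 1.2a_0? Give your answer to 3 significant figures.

P ≈ 0.430

|ψ|² is the probability density, so P = ∫_{0}^{1.2a_0} |ψ|² du.
Since A² = 1/(a_0^3/4), this is the region integral divided by the full normalization integral.
Substituting t = u/a_0, A² and the length scale cancel in the ratio: P = ∫_{0}^{1.2} t^2·e^(-2·t) dt / ∫_{0}^{∞} t^2·e^(-2·t) dt.
Using ∫ t^2·e^(-2·t) dt = -(2·t^2 + 2·t + 1)·e^(-2·t)/4, the numerator is 1/4 - 157·e^(-12/5)/100 and the denominator is 1/4.
The result is P = 0.4303.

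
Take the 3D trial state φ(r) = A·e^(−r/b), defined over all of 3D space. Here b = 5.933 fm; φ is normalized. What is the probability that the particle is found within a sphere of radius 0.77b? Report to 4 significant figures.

P ≈ 0.2013

Integrate the radial probability density 4πr²|φ|² over r ≤ 0.77b.
A² is fixed by ∫₀^∞ 4πr²|φ|² dr = 1, i.e. A² = (π·b^3)^(−1).
In terms of u = r/b (A², 4π and the length scale all cancel between numerator and denominator), P = [∫_{0}^{0.77} u^2·e^(-2·u) du] / [∫_{0}^{∞} u^2·e^(-2·u) du].
An antiderivative of u^2·e^(-2·u) is -(2·u^2 + 2·u + 1)·e^(-2·u)/4; evaluating from 0 to 0.77 gives ≈ 0.0503147, while the full integral is 1/4.
Taking the ratio yields P = 0.20126.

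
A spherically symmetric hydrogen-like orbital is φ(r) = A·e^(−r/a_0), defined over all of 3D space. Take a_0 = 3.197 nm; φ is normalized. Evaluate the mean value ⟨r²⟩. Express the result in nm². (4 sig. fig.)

⟨r²⟩ = ∫ r^2 |φ|² 4πr² dr over the full domain.
With ∫₀^∞ r^4 e^(−αr) dr = 4!/α^5, since the A² factors cancel between numerator and denominator, ⟨r²⟩ = 3·a_0^2.
Putting a_0 = 3.197 gives 30.662.

⟨r^2⟩ ≈ 30.66 nm^2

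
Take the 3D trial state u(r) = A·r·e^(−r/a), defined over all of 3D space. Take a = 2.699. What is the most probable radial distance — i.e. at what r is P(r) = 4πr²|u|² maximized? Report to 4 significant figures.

r ≈ 5.398

Differentiate P(r) = 4πr²|u|² with respect to r and set to zero.
This gives r = 2·a.
With a = 2.699, the most probable radial distance is 5.3980.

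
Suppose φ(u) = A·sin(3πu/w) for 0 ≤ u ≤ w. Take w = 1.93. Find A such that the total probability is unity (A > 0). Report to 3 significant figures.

A ≈ 1.02

Normalization requires ∫|φ|² du = 1, integrated from 0 to w.
∫|φ|² du = A²·(w/2).
Substituting w = 1.93 gives A² = 1.036, so A = 1.018.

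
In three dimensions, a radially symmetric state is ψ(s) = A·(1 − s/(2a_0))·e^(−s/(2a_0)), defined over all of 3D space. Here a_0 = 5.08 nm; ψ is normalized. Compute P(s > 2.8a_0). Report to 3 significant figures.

Integrate the radial probability density 4πs²|ψ|² over s > 2.8a_0.
Normalization gives A² = 1/(8·π·a_0^3).
In terms of u = s/a_0 (A², 4π and the length scale all cancel between numerator and denominator), P = [∫_{2.8}^{∞} u^2·(1 - u/2)^2·e^(-u) du] / [∫_{0}^{∞} u^2·(1 - u/2)^2·e^(-u) du].
An antiderivative of u^2·(1 - u/2)^2·e^(-u) is -(u^4/4 + u^2 + 2·u + 2)·e^(-u); evaluating from 2.8 to ∞ gives ≈ 1.8733, while the full integral is 2.
Taking the ratio yields P = 0.9367.

P ≈ 0.937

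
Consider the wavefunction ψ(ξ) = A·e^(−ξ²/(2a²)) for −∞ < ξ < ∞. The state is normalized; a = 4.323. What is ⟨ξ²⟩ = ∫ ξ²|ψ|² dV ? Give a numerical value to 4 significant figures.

⟨ξ^2⟩ ≈ 9.344

⟨ξ²⟩ = ∫ ξ^2 |ψ|² dξ over the full domain.
The ratio of the moment integral to the normalization integral gives ⟨ξ²⟩ = a^2/2.
With a = 4.323, ⟨ξ^2⟩ = 9.3442.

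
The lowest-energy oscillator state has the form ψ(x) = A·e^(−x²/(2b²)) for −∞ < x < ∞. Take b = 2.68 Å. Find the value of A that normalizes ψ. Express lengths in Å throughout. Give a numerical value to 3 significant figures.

Require ∫ |ψ|² dx = 1 over the whole domain.
With ∫_{−∞}^{∞} x^(2m) e^(−αx²) dx = (2m−1)!!·√π / (2^m α^(m+1/2)), the integral (without the A² prefactor) comes out to √(π)·b.
So A² = (√(π)·b)^(−1).
Substituting b = 2.68 gives A² = 0.2105, so A = 0.4588.

A ≈ 0.459 Å^(-1/2)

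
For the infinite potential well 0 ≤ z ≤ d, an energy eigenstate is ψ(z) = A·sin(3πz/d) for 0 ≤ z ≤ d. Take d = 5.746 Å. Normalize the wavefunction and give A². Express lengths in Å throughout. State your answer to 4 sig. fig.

Require ∫ |ψ|² dz = 1 over the whole domain.
Using sin²θ = (1 − cos 2θ)/2, the integral (without the A² prefactor) comes out to d/2.
Setting this equal to 1 gives A² = 1/(d/2).
Plugging in d = 5.746 yields A = 0.58997.

A^2 ≈ 0.3481 Å^(-1)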